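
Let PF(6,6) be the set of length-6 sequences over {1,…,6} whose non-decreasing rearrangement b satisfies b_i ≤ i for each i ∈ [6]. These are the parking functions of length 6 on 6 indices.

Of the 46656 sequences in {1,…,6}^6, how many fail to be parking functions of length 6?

29849

|PF(6,6)| = 1·7^5 = 1×16807 = 16807
Example (5,5,3,4,5,6) → sorted (3,4,5,5,5,6): b_1=3>1, not a PF.
Total 46656; non-PF = 46656−16807 = 29849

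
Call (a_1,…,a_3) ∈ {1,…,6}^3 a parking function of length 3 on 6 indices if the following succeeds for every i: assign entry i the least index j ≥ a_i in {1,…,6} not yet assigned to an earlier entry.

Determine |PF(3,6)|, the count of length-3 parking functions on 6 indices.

196

|PF| = (6+1−3)·(6+1)^{3−1} = 4·49 = 196
One tuple (6,4,4) → sorted (4,4,6): b_i ≤ 3+i ∀i, a PF.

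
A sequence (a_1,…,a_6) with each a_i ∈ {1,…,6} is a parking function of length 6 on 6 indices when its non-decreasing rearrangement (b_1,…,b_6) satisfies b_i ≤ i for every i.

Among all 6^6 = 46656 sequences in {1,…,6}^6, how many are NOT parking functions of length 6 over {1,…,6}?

29849

#PF = (6−6+1)·(6+1)^(6−1) = 1·16807 = 16807 (Pollak)
Example (5,5,3,3,6,6) → sorted (3,3,5,5,6,6): b_1=3>1, not a PF.
6^6 − 16807 = 46656 − 16807 = 29849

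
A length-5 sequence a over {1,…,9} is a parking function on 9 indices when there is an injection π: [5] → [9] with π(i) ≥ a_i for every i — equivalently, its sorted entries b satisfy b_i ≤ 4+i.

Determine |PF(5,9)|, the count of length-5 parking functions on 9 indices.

#PF = (9+1−5)·(9+1)^{5−1} = 5·10000 = 50000 (Pollak)
Check (9,1,4,4,7) → sorted (1,4,4,7,9): b_i ≤ 4+i ∀i, a PF.

50000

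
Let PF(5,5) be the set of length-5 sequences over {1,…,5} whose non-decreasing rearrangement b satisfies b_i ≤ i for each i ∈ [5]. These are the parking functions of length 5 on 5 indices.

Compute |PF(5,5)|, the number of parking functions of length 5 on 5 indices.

|PF(5,5)| = (6−5)·6^(5−1) = 1 · 1296 = 1296 (Konheim–Weiss)
Example (5,2,2,1,2) → sorted (1,2,2,2,5): b_i ≤ i ∀i, a PF.

1296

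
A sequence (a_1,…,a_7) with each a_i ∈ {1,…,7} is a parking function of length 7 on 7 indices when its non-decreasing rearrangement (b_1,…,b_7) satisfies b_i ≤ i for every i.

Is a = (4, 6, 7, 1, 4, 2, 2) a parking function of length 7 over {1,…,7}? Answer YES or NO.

Order a: b = (1, 2, 2, 4, 4, 6, 7).
  b_1=1 ≤ 1
  b_2=2 ≤ 2
  b_3=2 ≤ 3
  b_4=4 ≤ 4
  b_5=4 ≤ 5
  b_6=6 ≤ 6
  b_7=7 ≤ 7
All bounds hold ⇒ YES

YES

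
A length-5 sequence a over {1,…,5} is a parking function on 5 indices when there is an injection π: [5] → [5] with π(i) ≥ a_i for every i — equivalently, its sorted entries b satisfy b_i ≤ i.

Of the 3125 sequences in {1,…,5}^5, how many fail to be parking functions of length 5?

#PF = 1·6^4 = 1·1296 = 1296 (Pollak)
Example (2,5,1,5,4) → sorted (1,2,4,5,5): b_3=4>3, not a PF.
Total 3125; non-PF = 3125−1296 = 1829

1829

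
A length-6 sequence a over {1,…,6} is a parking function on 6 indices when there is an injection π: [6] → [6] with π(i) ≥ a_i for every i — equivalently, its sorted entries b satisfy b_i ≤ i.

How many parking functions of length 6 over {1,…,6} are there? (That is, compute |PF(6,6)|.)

Count = (6+1−6)·(6+1)^{6−1} = 1×16807 = 16807 (Konheim–Weiss)
E.g. (2,4,2,5,1,1) → sorted (1,1,2,2,4,5): b_i ≤ i ∀i, a PF.

16807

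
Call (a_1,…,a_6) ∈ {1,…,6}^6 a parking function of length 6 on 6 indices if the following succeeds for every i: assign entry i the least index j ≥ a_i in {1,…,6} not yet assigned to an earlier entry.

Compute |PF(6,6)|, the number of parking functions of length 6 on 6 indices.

16807

|PF| = (6+1−6)·(6+1)^{6−1} = 1·16807 = 16807 [KW]
Example (4,3,2,1,4,2) → sorted (1,2,2,3,4,4): b_i ≤ i ∀i, a PF.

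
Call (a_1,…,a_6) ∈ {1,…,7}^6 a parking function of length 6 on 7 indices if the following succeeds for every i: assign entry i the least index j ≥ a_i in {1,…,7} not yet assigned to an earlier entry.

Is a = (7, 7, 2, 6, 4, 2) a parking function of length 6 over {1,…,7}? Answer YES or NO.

NO

Rearranged: b = (2, 2, 4, 6, 7, 7).
  b_1=2 ≤ 2
  b_2=2 ≤ 3
  b_3=4 ≤ 4
  b_4=6 > 5
  fails at i=4 ⇒ NO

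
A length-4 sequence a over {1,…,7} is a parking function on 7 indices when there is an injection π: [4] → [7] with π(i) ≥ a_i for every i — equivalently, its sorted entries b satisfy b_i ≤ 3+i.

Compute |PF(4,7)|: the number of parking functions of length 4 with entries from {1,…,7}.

2048

Count = (8−4)·8^(4−1) = 4·512 = 2048 (Pollak)
E.g. (2,4,5,3) → sorted (2,3,4,5): b_i ≤ 3+i ∀i, a PF.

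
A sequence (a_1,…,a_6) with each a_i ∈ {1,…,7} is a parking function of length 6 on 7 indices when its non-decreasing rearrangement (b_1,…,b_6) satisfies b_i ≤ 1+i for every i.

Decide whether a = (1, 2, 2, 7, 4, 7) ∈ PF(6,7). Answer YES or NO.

Sorted: b = (1, 2, 2, 4, 7, 7).
  b_1=1 ≤ 2
  b_2=2 ≤ 3
  b_3=2 ≤ 4
  b_4=4 ≤ 5
  b_5=7 > 6
  fails at i=5 ⇒ NO

NO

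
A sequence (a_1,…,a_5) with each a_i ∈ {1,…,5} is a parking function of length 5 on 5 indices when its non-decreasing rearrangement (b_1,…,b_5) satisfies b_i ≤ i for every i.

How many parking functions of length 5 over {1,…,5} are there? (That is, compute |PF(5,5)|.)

#PF = (6−5)·6^(5−1) = 1 · 1296 = 1296 [KW]
E.g. (1,2,5,1,4) → sorted (1,1,2,4,5): b_i ≤ i ∀i, a PF.

1296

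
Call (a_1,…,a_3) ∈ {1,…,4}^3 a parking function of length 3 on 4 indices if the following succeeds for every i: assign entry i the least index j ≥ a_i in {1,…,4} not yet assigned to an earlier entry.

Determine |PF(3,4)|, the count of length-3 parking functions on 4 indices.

Count = 2·5^2 = 2 · 25 = 50
Example (1,4,3) → sorted (1,3,4): b_i ≤ 1+i ∀i, a PF.

50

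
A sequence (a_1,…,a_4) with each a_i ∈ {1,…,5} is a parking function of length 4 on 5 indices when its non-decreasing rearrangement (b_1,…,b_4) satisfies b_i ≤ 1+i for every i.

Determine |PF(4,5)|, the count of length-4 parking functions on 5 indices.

432

#PF = 2·6^3 = 2×216 = 432 [KW]
Example (4,2,4,1) → sorted (1,2,4,4): b_i ≤ 1+i ∀i, a PF.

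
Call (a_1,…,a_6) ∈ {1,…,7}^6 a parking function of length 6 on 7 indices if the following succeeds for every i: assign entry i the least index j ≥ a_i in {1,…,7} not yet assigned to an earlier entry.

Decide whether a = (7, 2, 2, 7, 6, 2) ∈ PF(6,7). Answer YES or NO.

Order a: b = (2, 2, 2, 6, 7, 7).
  b_1=2 ≤ 2
  b_2=2 ≤ 3
  b_3=2 ≤ 4
  b_4=6 > 5
  fails at i=4 ⇒ NO

NO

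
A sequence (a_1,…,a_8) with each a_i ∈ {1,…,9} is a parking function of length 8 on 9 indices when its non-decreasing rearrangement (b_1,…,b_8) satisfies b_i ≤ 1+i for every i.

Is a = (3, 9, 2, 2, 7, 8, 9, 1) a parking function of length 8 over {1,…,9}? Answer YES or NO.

Rearranged: b = (1, 2, 2, 3, 7, 8, 9, 9).
  b_1=1 ≤ 2
  b_2=2 ≤ 3
  b_3=2 ≤ 4
  b_4=3 ≤ 5
  b_5=7 > 6
  fails at i=5 ⇒ NO

NO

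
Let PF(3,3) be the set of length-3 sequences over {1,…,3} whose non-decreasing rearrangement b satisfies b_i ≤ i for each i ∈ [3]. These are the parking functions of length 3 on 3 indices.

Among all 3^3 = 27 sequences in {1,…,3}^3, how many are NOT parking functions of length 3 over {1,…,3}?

11

#PF = (4−3)·4^(3−1) = 1×16 = 16
Check (3,3,3) → sorted (3,3,3): b_1=3>1, not a PF.
So 27 − 16 = 11 fail.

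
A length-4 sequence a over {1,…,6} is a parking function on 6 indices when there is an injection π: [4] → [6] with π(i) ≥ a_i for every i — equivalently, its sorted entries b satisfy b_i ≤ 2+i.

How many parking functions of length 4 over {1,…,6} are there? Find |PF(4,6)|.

1029

#PF = (6+1−4)·(6+1)^{4−1} = 3×343 = 1029
Check (4,2,5,5) → sorted (2,4,5,5): b_i ≤ 2+i ∀i, a PF.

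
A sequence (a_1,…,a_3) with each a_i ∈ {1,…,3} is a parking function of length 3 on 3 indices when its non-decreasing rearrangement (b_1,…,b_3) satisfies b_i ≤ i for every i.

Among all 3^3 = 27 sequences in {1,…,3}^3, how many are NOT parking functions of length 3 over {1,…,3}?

Count = (3+1−3)·(3+1)^{3−1} = 1 · 16 = 16 (Konheim–Weiss)
E.g. (1,3,3) → sorted (1,3,3): b_2=3>2, not a PF.
Total 27; non-PF = 27−16 = 11

11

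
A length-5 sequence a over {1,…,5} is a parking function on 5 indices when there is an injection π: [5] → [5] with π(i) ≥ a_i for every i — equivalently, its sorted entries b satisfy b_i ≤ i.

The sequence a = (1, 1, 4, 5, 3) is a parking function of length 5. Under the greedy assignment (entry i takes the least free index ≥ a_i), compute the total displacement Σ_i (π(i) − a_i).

Σπ = 5·6/2 = 15 (π permutes [5]); Σa = 1+1+4+5+3 = 14; disp = 15−14 = 1.

1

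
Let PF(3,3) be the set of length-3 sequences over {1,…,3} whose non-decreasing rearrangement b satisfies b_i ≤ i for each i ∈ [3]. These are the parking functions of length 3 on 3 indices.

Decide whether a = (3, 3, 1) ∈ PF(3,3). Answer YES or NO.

Sorted: b = (1, 3, 3).
  b_1=1 ≤ 1
  b_2=3 > 2
  fails at i=2 ⇒ NO

NO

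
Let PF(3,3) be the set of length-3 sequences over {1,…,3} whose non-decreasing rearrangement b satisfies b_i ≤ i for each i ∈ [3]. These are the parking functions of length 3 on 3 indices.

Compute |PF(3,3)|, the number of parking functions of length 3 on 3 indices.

16

Count = (4−3)·4^(3−1) = 1 · 16 = 16 (Pollak)
Example (2,3,1) → sorted (1,2,3): b_i ≤ i ∀i, a PF.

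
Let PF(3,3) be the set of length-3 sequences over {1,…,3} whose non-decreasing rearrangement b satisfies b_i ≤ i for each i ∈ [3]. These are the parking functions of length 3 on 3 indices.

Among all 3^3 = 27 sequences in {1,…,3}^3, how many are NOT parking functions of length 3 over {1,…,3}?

#PF = (3+1−3)·(3+1)^{3−1} = 1 · 16 = 16
One tuple (3,2,2) → sorted (2,2,3): b_1=2>1, not a PF.
Total 27; non-PF = 27−16 = 11

11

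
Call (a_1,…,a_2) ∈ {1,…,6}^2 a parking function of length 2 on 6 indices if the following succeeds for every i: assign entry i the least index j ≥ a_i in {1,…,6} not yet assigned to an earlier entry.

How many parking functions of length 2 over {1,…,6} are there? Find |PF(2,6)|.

|PF(2,6)| = (6+1−2)·(6+1)^{2−1} = 5×7 = 35
E.g. (1,2) → sorted (1,2): b_i ≤ 4+i ∀i, a PF.

35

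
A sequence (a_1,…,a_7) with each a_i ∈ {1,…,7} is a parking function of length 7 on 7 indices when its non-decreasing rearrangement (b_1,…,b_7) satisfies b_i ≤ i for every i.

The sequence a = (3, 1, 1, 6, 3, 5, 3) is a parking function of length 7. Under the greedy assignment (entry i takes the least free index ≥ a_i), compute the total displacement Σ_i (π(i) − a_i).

6

Σπ(i) = 1+…+7 = 28; Σa = 3+1+1+6+3+5+3 = 22; disp = 28−22 = 6.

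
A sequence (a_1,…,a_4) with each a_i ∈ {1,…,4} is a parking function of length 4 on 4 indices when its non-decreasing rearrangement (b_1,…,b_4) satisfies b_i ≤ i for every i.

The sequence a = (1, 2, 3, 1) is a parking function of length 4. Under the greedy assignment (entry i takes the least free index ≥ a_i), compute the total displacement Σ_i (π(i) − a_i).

3

Σπ = 4·5/2 = 10 (π permutes [4]); Σa = 1+2+3+1 = 7; disp = 10−7 = 3.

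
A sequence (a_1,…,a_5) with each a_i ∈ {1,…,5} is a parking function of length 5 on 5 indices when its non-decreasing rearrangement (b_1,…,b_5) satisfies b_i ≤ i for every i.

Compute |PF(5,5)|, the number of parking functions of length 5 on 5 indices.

1296

|PF(5,5)| = (6−5)·6^(5−1) = 1 · 1296 = 1296
Check (1,1,1,5,4) → sorted (1,1,1,4,5): b_i ≤ i ∀i, a PF.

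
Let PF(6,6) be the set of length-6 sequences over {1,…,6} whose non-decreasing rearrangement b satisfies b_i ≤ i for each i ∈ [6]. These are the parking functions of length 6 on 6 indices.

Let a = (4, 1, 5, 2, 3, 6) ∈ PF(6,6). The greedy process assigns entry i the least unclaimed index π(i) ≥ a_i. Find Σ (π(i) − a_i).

Σπ(i) = 1+…+6 = 21; Σa = 4+1+5+2+3+6 = 21; disp = 21−21 = 0.

0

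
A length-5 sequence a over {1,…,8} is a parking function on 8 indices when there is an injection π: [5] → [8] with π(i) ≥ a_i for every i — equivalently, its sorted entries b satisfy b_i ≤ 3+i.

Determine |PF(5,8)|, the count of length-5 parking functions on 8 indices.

Count = (8−5+1)·(8+1)^(5−1) = 4 · 6561 = 26244 (Konheim–Weiss)
E.g. (2,4,5,7,1) → sorted (1,2,4,5,7): b_i ≤ 3+i ∀i, a PF.

26244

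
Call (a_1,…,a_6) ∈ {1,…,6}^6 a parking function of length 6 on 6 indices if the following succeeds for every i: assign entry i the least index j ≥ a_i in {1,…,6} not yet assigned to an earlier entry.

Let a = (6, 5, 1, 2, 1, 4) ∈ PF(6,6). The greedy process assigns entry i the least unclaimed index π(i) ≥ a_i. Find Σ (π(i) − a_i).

Σπ = 6·7/2 = 21 (π permutes [6]); Σa = 6+5+1+2+1+4 = 19; disp = 21−19 = 2.

2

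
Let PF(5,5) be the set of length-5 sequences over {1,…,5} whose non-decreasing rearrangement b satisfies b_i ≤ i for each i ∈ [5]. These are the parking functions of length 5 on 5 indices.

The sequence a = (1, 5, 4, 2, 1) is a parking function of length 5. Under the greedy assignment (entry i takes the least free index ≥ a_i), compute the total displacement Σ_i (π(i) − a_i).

2

Σπ = 5·6/2 = 15 (π permutes [5]); Σa = 1+5+4+2+1 = 13; disp = 15−13 = 2.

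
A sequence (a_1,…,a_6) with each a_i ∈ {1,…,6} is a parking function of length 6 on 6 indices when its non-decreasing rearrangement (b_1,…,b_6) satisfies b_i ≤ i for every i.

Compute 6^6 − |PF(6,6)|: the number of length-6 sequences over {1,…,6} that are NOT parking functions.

|PF(6,6)| = (7−6)·7^(6−1) = 1×16807 = 16807 (Konheim–Weiss)
One tuple (5,5,6,4,4,4) → sorted (4,4,4,5,5,6): b_1=4>1, not a PF.
So 46656 − 16807 = 29849 fail.

29849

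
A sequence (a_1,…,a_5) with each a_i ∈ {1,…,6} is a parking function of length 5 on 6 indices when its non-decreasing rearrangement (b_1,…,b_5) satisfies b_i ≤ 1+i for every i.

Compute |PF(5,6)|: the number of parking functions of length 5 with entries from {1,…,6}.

#PF = 2·7^4 = 2 · 2401 = 4802 [KW]
One tuple (2,3,2,5,1) → sorted (1,2,2,3,5): b_i ≤ 1+i ∀i, a PF.

4802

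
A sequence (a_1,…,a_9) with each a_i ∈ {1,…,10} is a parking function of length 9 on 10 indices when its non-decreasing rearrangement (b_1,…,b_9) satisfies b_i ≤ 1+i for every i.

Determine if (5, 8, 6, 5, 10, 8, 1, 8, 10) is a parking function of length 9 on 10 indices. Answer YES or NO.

NO

Order a: b = (1, 5, 5, 6, 8, 8, 8, 10, 10).
  b_1=1 ≤ 2
  b_2=5 > 3
  fails at i=2 ⇒ NO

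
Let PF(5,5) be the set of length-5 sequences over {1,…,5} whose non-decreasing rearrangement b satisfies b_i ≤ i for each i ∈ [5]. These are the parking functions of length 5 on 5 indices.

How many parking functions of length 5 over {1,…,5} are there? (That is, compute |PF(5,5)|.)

Count = 1·6^4 = 1·1296 = 1296
One tuple (2,4,2,1,3) → sorted (1,2,2,3,4): b_i ≤ i ∀i, a PF.

1296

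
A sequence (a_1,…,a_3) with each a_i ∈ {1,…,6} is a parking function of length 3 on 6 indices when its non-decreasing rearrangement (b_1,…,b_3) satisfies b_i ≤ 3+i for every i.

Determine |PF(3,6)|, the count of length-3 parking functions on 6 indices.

196

|PF| = (7−3)·7^(3−1) = 4·49 = 196 (Konheim–Weiss)
Check (1,1,1) → sorted (1,1,1): b_i ≤ 3+i ∀i, a PF.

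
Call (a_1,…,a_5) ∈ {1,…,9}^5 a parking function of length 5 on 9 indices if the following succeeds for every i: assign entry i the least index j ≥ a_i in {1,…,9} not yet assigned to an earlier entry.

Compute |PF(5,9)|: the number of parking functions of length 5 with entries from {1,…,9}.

50000

#PF = (9−5+1)·(9+1)^(5−1) = 5×10000 = 50000 (Pollak)
Example (1,2,8,9,6) → sorted (1,2,6,8,9): b_i ≤ 4+i ∀i, a PF.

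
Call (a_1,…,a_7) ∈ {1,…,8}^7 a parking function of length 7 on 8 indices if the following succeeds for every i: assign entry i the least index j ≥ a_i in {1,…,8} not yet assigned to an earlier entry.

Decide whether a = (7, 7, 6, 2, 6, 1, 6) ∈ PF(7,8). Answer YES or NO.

NO

Order a: b = (1, 2, 6, 6, 6, 7, 7).
  b_1=1 ≤ 2
  b_2=2 ≤ 3
  b_3=6 > 4
  fails at i=3 ⇒ NO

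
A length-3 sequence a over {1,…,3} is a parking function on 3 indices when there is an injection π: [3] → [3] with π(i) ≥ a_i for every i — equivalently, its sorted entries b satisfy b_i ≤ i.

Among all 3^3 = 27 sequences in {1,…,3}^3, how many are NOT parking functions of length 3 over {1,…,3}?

11

Count = (4−3)·4^(3−1) = 1·16 = 16
Example (3,3,1) → sorted (1,3,3): b_2=3>2, not a PF.
3^3 − 16 = 27 − 16 = 11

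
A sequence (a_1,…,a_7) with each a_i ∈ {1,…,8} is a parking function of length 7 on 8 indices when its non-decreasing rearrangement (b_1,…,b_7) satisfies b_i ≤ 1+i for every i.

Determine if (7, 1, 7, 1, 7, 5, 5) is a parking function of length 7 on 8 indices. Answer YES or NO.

Rearranged: b = (1, 1, 5, 5, 7, 7, 7).
  b_1=1 ≤ 2
  b_2=1 ≤ 3
  b_3=5 > 4
  fails at i=3 ⇒ NO

NO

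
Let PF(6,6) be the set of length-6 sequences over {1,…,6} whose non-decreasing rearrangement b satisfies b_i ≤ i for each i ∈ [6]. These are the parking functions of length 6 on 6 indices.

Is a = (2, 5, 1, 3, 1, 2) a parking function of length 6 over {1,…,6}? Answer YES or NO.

Sorted: b = (1, 1, 2, 2, 3, 5).
  b_1=1 ≤ 1
  b_2=1 ≤ 2
  b_3=2 ≤ 3
  b_4=2 ≤ 4
  b_5=3 ≤ 5
  b_6=5 ≤ 6
All bounds hold ⇒ YES

YES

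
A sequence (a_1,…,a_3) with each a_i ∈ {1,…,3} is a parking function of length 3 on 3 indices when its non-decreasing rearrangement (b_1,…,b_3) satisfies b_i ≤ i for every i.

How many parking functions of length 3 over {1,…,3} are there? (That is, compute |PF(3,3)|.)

16

|PF| = (4−3)·4^(3−1) = 1×16 = 16 (Konheim–Weiss)
Example (2,1,2) → sorted (1,2,2): b_i ≤ i ∀i, a PF.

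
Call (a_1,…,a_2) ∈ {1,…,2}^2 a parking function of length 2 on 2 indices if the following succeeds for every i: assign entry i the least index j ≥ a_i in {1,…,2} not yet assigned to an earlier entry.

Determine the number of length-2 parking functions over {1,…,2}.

#PF = (2−2+1)·(2+1)^(2−1) = 1·3 = 3 (Konheim–Weiss)
Example (2,1) → sorted (1,2): b_i ≤ i ∀i, a PF.

3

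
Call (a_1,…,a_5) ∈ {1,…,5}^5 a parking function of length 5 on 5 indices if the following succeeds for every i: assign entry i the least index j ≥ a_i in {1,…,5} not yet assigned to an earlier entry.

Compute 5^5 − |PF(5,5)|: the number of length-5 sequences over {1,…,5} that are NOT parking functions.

|PF| = 1·6^4 = 1×1296 = 1296 [KW]
One tuple (5,1,2,5,5) → sorted (1,2,5,5,5): b_3=5>3, not a PF.
5^5 − 1296 = 3125 − 1296 = 1829

1829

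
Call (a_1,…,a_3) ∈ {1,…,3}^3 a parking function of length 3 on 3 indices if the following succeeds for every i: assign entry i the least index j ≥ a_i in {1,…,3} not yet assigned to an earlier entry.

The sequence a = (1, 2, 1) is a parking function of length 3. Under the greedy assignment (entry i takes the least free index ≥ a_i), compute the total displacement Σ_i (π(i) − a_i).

Σπ = 6 ({1..3} each once); Σa = 1+2+1 = 4; disp = 6−4 = 2.

2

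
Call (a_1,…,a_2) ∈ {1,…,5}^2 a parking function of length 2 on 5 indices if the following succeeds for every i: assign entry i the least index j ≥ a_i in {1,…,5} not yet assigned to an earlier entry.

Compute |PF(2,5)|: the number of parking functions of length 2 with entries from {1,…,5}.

Count = (5+1−2)·(5+1)^{2−1} = 4×6 = 24
Example (3,2) → sorted (2,3): b_i ≤ 3+i ∀i, a PF.

24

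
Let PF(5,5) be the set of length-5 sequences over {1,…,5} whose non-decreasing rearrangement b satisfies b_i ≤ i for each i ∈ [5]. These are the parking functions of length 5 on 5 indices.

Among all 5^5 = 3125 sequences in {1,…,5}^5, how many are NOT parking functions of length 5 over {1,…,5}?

1829

|PF| = (5+1−5)·(5+1)^{5−1} = 1 · 1296 = 1296
Example (3,5,2,4,5) → sorted (2,3,4,5,5): b_1=2>1, not a PF.
5^5 − 1296 = 3125 − 1296 = 1829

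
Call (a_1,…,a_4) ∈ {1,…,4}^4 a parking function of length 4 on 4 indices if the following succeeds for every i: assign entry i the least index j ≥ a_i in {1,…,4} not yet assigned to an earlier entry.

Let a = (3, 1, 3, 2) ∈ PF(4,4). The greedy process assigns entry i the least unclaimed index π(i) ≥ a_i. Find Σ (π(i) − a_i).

Σπ = 4·5/2 = 10 (π permutes [4]); Σa = 3+1+3+2 = 9; disp = 10−9 = 1.

1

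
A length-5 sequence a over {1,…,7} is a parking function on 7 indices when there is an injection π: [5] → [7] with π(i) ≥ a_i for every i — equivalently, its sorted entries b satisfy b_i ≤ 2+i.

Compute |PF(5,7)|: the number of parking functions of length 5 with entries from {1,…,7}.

12288

Count = (7+1−5)·(7+1)^{5−1} = 3 · 4096 = 12288 (Pollak)
E.g. (5,3,6,4,3) → sorted (3,3,4,5,6): b_i ≤ 2+i ∀i, a PF.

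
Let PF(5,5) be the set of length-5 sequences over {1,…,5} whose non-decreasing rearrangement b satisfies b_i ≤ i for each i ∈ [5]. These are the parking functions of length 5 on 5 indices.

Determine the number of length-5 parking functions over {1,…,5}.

Count = (5−5+1)·(5+1)^(5−1) = 1×1296 = 1296 [KW]
One tuple (1,4,1,2,2) → sorted (1,1,2,2,4): b_i ≤ i ∀i, a PF.

1296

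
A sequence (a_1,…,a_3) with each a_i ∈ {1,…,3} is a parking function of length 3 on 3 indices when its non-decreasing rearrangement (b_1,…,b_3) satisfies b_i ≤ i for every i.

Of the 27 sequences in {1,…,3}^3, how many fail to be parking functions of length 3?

11

#PF = (3−3+1)·(3+1)^(3−1) = 1·16 = 16 [KW]
Check (2,3,3) → sorted (2,3,3): b_1=2>1, not a PF.
Total 27; non-PF = 27−16 = 11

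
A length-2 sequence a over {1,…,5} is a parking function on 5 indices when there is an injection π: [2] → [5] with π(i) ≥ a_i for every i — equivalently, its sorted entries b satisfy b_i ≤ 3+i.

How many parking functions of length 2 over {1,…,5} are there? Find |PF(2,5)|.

24

|PF(2,5)| = (5+1−2)·(5+1)^{2−1} = 4 · 6 = 24 [KW]
Check (2,4) → sorted (2,4): b_i ≤ 3+i ∀i, a PF.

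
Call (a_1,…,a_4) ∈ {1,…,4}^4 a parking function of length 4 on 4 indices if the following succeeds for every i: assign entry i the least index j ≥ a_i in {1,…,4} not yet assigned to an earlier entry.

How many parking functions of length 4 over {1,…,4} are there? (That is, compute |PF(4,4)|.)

|PF(4,4)| = (5−4)·5^(4−1) = 1·125 = 125
Check (1,2,2,1) → sorted (1,1,2,2): b_i ≤ i ∀i, a PF.

125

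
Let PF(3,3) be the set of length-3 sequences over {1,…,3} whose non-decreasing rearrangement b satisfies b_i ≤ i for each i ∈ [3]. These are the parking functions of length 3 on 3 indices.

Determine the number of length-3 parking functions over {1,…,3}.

|PF(3,3)| = 1·4^2 = 1·16 = 16
Example (1,3,1) → sorted (1,1,3): b_i ≤ i ∀i, a PF.

16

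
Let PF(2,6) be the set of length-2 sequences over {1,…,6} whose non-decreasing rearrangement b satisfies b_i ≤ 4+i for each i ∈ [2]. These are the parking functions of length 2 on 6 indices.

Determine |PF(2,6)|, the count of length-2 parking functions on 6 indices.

35

#PF = (6+1−2)·(6+1)^{2−1} = 5×7 = 35 (Konheim–Weiss)
E.g. (6,5) → sorted (5,6): b_i ≤ 4+i ∀i, a PF.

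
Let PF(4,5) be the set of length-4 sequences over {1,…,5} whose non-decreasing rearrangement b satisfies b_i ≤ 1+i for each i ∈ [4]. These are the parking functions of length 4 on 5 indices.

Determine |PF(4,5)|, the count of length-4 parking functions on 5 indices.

432

|PF(4,5)| = (6−4)·6^(4−1) = 2·216 = 432 (Konheim–Weiss)
E.g. (5,2,2,1) → sorted (1,2,2,5): b_i ≤ 1+i ∀i, a PF.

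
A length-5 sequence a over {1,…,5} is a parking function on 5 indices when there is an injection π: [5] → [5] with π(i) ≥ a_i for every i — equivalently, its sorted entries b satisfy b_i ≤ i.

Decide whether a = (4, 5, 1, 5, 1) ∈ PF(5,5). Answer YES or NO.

Sorted: b = (1, 1, 4, 5, 5).
  b_1=1 ≤ 1
  b_2=1 ≤ 2
  b_3=4 > 3
  fails at i=3 ⇒ NO

NO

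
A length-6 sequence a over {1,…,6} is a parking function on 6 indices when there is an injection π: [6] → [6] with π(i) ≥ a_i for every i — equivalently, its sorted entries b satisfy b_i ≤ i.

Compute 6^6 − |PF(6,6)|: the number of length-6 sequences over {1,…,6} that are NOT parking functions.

|PF(6,6)| = (6+1−6)·(6+1)^{6−1} = 1×16807 = 16807 (Konheim–Weiss)
Check (1,6,6,3,5,6) → sorted (1,3,5,6,6,6): b_2=3>2, not a PF.
So 46656 − 16807 = 29849 fail.

29849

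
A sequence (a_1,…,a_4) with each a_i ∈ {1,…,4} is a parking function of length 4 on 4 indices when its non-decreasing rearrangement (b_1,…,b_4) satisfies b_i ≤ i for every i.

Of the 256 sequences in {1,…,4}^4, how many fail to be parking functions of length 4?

131

#PF = 1·5^3 = 1·125 = 125 [KW]
Check (4,4,1,4) → sorted (1,4,4,4): b_2=4>2, not a PF.
4^4 − 125 = 256 − 125 = 131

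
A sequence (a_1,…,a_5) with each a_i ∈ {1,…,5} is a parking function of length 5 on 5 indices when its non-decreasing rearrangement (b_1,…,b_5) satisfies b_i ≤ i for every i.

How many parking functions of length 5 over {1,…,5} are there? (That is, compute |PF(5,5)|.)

1296

|PF| = (5+1−5)·(5+1)^{5−1} = 1·1296 = 1296
Check (1,2,3,1,2) → sorted (1,1,2,2,3): b_i ≤ i ∀i, a PF.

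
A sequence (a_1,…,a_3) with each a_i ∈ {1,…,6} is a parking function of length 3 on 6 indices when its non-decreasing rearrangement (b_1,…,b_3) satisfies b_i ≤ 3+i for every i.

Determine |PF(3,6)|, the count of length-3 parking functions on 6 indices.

Count = 4·7^2 = 4 · 49 = 196 (Pollak)
One tuple (4,1,1) → sorted (1,1,4): b_i ≤ 3+i ∀i, a PF.

196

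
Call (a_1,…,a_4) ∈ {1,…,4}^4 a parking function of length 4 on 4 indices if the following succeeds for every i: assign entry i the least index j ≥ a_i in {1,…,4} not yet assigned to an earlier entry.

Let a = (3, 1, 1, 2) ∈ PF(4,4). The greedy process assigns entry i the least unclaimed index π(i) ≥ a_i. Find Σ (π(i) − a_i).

Σπ = 4·5/2 = 10 (π permutes [4]); Σa = 3+1+1+2 = 7; disp = 10−7 = 3.

3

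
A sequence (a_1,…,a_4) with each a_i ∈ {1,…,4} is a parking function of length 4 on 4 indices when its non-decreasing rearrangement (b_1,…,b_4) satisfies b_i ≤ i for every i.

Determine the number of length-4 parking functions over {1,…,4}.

125

|PF| = 1·5^3 = 1·125 = 125 (Konheim–Weiss)
E.g. (3,3,1,2) → sorted (1,2,3,3): b_i ≤ i ∀i, a PF.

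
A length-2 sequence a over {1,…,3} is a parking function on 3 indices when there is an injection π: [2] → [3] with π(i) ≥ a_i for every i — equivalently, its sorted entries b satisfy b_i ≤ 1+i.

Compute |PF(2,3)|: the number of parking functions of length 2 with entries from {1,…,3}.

#PF = (3+1−2)·(3+1)^{2−1} = 2×4 = 8 (Konheim–Weiss)
Example (3,2) → sorted (2,3): b_i ≤ 1+i ∀i, a PF.

8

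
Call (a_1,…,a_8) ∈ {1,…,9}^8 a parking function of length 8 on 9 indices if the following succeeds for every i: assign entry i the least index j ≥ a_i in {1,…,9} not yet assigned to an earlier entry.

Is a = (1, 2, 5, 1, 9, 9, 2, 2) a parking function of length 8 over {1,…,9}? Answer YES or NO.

NO

Rearranged: b = (1, 1, 2, 2, 2, 5, 9, 9).
  b_1=1 ≤ 2
  b_2=1 ≤ 3
  b_3=2 ≤ 4
  b_4=2 ≤ 5
  b_5=2 ≤ 6
  b_6=5 ≤ 7
  b_7=9 > 8
  fails at i=7 ⇒ NO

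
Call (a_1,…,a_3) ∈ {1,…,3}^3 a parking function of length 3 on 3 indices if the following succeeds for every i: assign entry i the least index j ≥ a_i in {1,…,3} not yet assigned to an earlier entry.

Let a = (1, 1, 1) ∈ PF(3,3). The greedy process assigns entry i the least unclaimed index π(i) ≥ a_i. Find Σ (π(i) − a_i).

3

Σπ(i) = 1+…+3 = 6; Σa = 1+1+1 = 3; disp = 6−3 = 3.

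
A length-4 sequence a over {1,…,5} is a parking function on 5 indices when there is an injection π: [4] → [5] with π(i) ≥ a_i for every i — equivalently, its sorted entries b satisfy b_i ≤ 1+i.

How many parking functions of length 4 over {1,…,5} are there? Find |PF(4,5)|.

|PF| = (6−4)·6^(4−1) = 2 · 216 = 432 (Konheim–Weiss)
Check (2,3,5,4) → sorted (2,3,4,5): b_i ≤ 1+i ∀i, a PF.

432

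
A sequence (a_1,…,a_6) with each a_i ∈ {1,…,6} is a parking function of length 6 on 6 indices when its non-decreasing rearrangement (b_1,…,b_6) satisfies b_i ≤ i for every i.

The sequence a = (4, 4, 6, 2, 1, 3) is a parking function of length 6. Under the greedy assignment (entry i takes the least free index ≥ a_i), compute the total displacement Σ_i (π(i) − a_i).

Σπ = 21 ({1..6} each once); Σa = 4+4+6+2+1+3 = 20; disp = 21−20 = 1.

1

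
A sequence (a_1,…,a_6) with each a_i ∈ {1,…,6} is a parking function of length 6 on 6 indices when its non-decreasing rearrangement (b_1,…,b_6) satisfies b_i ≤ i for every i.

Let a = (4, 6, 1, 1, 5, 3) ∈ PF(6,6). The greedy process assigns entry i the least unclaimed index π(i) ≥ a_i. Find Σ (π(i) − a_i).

Σπ = 6·7/2 = 21 (π permutes [6]); Σa = 4+6+1+1+5+3 = 20; disp = 21−20 = 1.

1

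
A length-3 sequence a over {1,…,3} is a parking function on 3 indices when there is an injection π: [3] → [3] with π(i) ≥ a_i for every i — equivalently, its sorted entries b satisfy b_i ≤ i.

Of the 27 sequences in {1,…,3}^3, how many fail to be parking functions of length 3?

|PF(3,3)| = (3−3+1)·(3+1)^(3−1) = 1 · 16 = 16 (Pollak)
E.g. (3,3,3) → sorted (3,3,3): b_1=3>1, not a PF.
3^3 − 16 = 27 − 16 = 11

11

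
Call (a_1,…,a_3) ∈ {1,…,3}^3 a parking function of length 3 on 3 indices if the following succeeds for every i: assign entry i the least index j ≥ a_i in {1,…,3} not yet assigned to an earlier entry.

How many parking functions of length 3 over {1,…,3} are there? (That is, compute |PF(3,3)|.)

16

#PF = 1·4^2 = 1·16 = 16 [KW]
Check (3,2,1) → sorted (1,2,3): b_i ≤ i ∀i, a PF.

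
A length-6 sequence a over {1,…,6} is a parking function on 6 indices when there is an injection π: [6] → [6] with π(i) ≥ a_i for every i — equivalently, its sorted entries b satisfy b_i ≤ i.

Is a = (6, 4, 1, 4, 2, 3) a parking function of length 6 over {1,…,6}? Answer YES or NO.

YES

Order a: b = (1, 2, 3, 4, 4, 6).
  b_1=1 ≤ 1
  b_2=2 ≤ 2
  b_3=3 ≤ 3
  b_4=4 ≤ 4
  b_5=4 ≤ 5
  b_6=6 ≤ 6
All bounds hold ⇒ YES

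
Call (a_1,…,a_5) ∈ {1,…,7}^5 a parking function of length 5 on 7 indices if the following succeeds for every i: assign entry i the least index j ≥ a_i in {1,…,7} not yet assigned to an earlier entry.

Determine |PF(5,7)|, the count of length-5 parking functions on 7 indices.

12288

#PF = (8−5)·8^(5−1) = 3·4096 = 12288
E.g. (6,4,6,5,1) → sorted (1,4,5,6,6): b_i ≤ 2+i ∀i, a PF.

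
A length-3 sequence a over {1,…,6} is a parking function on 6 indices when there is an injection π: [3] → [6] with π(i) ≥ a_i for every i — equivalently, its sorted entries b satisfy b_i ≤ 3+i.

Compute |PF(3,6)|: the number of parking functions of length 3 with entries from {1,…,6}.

|PF(3,6)| = 4·7^2 = 4×49 = 196 (Pollak)
E.g. (4,3,5) → sorted (3,4,5): b_i ≤ 3+i ∀i, a PF.

196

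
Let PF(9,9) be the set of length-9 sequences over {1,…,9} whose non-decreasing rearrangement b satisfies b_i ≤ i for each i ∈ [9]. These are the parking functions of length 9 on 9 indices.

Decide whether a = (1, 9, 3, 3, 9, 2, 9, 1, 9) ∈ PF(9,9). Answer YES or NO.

Rearranged: b = (1, 1, 2, 3, 3, 9, 9, 9, 9).
  b_1=1 ≤ 1
  b_2=1 ≤ 2
  b_3=2 ≤ 3
  b_4=3 ≤ 4
  b_5=3 ≤ 5
  b_6=9 > 6
  fails at i=6 ⇒ NO

NO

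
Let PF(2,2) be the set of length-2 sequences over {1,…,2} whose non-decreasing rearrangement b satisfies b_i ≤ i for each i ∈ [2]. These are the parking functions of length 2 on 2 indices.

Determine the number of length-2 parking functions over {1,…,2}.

Count = (2−2+1)·(2+1)^(2−1) = 1·3 = 3 (Pollak)
Check (1,2) → sorted (1,2): b_i ≤ i ∀i, a PF.

3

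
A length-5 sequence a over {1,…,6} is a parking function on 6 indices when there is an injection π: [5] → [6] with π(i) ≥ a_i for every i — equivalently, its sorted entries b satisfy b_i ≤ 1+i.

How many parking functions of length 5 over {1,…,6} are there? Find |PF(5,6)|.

4802

|PF| = (6−5+1)·(6+1)^(5−1) = 2 · 2401 = 4802 (Pollak)
Example (1,2,2,5,1) → sorted (1,1,2,2,5): b_i ≤ 1+i ∀i, a PF.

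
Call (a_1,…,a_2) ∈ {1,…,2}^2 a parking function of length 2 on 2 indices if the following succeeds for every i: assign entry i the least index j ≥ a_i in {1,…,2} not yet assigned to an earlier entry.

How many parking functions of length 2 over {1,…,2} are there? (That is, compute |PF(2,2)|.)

Count = 1·3^1 = 1×3 = 3
Check (2,1) → sorted (1,2): b_i ≤ i ∀i, a PF.

3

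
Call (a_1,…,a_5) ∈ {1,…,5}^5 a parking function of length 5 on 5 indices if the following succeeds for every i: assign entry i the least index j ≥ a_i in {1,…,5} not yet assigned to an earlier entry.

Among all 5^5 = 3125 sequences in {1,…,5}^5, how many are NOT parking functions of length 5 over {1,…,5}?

Count = (5−5+1)·(5+1)^(5−1) = 1 · 1296 = 1296
Example (4,4,3,5,5) → sorted (3,4,4,5,5): b_1=3>1, not a PF.
So 3125 − 1296 = 1829 fail.

1829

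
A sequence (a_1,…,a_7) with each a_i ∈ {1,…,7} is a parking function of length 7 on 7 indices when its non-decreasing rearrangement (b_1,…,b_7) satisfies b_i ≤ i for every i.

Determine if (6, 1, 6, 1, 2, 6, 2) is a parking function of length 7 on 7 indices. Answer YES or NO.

NO

Rearranged: b = (1, 1, 2, 2, 6, 6, 6).
  b_1=1 ≤ 1
  b_2=1 ≤ 2
  b_3=2 ≤ 3
  b_4=2 ≤ 4
  b_5=6 > 5
  fails at i=5 ⇒ NO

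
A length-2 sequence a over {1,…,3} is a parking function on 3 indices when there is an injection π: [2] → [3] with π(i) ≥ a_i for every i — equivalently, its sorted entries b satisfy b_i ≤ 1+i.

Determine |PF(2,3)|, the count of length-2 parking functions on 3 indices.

|PF(2,3)| = (3−2+1)·(3+1)^(2−1) = 2·4 = 8 [KW]
One tuple (1,3) → sorted (1,3): b_i ≤ 1+i ∀i, a PF.

8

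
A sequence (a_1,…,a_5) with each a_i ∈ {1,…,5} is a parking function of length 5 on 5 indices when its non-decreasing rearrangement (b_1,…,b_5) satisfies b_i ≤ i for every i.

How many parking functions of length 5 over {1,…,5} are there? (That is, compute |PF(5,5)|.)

Count = 1·6^4 = 1 · 1296 = 1296
One tuple (3,4,1,3,1) → sorted (1,1,3,3,4): b_i ≤ i ∀i, a PF.

1296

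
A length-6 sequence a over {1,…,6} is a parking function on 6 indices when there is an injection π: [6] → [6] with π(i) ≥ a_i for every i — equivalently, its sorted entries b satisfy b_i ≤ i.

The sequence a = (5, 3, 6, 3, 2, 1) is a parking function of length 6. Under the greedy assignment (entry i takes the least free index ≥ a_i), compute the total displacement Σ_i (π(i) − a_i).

1

Σπ = 21 ({1..6} each once); Σa = 5+3+6+3+2+1 = 20; disp = 21−20 = 1.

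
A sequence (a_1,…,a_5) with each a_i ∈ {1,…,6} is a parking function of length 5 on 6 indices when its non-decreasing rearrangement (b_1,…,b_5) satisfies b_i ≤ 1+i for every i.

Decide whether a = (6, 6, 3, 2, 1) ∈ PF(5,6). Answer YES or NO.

Sorted: b = (1, 2, 3, 6, 6).
  b_1=1 ≤ 2
  b_2=2 ≤ 3
  b_3=3 ≤ 4
  b_4=6 > 5
  fails at i=4 ⇒ NO

NO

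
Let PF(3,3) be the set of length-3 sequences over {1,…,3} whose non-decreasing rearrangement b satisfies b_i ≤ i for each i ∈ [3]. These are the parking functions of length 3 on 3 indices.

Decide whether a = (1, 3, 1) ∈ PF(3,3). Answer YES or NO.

Order a: b = (1, 1, 3).
  b_1=1 ≤ 1
  b_2=1 ≤ 2
  b_3=3 ≤ 3
All bounds hold ⇒ YES

YES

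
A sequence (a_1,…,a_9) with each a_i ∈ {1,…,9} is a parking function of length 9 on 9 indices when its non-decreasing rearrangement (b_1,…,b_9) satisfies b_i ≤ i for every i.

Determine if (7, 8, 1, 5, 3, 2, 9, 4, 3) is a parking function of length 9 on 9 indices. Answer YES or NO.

YES

Rearranged: b = (1, 2, 3, 3, 4, 5, 7, 8, 9).
  b_1=1 ≤ 1
  b_2=2 ≤ 2
  b_3=3 ≤ 3
  b_4=3 ≤ 4
  b_5=4 ≤ 5
  b_6=5 ≤ 6
  b_7=7 ≤ 7
  b_8=8 ≤ 8
  b_9=9 ≤ 9
All bounds hold ⇒ YES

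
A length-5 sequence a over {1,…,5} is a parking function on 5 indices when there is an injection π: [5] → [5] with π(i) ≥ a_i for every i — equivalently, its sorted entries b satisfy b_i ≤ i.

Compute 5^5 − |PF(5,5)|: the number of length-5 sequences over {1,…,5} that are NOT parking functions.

1829

|PF(5,5)| = (5+1−5)·(5+1)^{5−1} = 1×1296 = 1296
Example (4,3,5,3,1) → sorted (1,3,3,4,5): b_2=3>2, not a PF.
So 3125 − 1296 = 1829 fail.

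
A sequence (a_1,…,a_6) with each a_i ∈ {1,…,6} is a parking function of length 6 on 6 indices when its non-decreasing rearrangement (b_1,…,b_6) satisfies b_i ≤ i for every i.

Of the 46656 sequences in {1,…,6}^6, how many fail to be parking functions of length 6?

|PF| = (6−6+1)·(6+1)^(6−1) = 1·16807 = 16807 (Konheim–Weiss)
Example (3,4,4,6,5,4) → sorted (3,4,4,4,5,6): b_1=3>1, not a PF.
6^6 − 16807 = 46656 − 16807 = 29849

29849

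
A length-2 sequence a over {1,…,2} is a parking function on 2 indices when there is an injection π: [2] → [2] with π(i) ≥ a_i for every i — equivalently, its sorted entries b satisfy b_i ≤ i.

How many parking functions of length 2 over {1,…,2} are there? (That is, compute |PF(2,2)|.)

Count = (2+1−2)·(2+1)^{2−1} = 1×3 = 3 (Pollak)
One tuple (1,1) → sorted (1,1): b_i ≤ i ∀i, a PF.

3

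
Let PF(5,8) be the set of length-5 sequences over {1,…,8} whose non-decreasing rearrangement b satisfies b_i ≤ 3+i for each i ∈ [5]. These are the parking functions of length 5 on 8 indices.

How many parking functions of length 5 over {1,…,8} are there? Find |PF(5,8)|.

#PF = (8+1−5)·(8+1)^{5−1} = 4·6561 = 26244 (Konheim–Weiss)
Example (1,4,4,3,3) → sorted (1,3,3,4,4): b_i ≤ 3+i ∀i, a PF.

26244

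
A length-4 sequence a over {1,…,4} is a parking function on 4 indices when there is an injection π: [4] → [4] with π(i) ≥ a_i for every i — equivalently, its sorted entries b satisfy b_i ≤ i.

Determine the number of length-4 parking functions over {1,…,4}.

#PF = (4−4+1)·(4+1)^(4−1) = 1 · 125 = 125 [KW]
E.g. (1,1,2,2) → sorted (1,1,2,2): b_i ≤ i ∀i, a PF.

125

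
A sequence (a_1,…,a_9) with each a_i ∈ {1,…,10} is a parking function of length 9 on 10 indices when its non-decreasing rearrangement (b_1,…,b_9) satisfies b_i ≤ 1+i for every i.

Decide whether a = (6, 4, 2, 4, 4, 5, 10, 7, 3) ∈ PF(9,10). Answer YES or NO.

Rearranged: b = (2, 3, 4, 4, 4, 5, 6, 7, 10).
  b_1=2 ≤ 2
  b_2=3 ≤ 3
  b_3=4 ≤ 4
  b_4=4 ≤ 5
  b_5=4 ≤ 6
  b_6=5 ≤ 7
  b_7=6 ≤ 8
  b_8=7 ≤ 9
  b_9=10 ≤ 10
All bounds hold ⇒ YES

YES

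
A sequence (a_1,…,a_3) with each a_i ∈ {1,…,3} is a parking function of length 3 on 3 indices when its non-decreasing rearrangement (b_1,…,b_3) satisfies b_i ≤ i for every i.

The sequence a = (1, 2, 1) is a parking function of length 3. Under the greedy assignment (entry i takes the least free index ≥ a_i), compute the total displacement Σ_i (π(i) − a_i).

2

Σπ(i) = 1+…+3 = 6; Σa = 1+2+1 = 4; disp = 6−4 = 2.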